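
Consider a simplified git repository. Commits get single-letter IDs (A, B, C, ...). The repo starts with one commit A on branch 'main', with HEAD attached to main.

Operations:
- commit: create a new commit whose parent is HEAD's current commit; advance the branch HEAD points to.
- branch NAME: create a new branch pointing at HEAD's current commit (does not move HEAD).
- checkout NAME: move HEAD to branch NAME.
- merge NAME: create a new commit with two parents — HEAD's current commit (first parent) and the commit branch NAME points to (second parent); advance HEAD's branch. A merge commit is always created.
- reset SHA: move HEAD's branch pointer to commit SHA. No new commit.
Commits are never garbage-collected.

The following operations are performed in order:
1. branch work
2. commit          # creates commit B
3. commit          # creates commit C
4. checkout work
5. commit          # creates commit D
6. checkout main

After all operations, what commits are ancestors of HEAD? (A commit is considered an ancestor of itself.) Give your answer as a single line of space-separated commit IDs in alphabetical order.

Answer: A B C

Derivation:
After op 1 (branch): HEAD=main@A [main=A work=A]
After op 2 (commit): HEAD=main@B [main=B work=A]
After op 3 (commit): HEAD=main@C [main=C work=A]
After op 4 (checkout): HEAD=work@A [main=C work=A]
After op 5 (commit): HEAD=work@D [main=C work=D]
After op 6 (checkout): HEAD=main@C [main=C work=D]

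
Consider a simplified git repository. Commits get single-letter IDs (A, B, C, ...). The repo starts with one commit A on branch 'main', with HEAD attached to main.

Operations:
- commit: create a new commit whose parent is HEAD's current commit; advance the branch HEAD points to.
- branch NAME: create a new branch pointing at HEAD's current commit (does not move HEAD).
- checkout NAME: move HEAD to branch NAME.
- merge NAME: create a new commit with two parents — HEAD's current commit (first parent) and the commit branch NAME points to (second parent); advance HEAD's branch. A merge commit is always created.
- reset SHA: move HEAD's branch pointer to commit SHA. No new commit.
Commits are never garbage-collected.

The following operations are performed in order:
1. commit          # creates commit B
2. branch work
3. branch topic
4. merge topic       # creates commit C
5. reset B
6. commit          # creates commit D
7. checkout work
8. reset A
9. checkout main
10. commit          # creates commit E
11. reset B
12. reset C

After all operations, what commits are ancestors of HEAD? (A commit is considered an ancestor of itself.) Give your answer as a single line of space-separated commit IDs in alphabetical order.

After op 1 (commit): HEAD=main@B [main=B]
After op 2 (branch): HEAD=main@B [main=B work=B]
After op 3 (branch): HEAD=main@B [main=B topic=B work=B]
After op 4 (merge): HEAD=main@C [main=C topic=B work=B]
After op 5 (reset): HEAD=main@B [main=B topic=B work=B]
After op 6 (commit): HEAD=main@D [main=D topic=B work=B]
After op 7 (checkout): HEAD=work@B [main=D topic=B work=B]
After op 8 (reset): HEAD=work@A [main=D topic=B work=A]
After op 9 (checkout): HEAD=main@D [main=D topic=B work=A]
After op 10 (commit): HEAD=main@E [main=E topic=B work=A]
After op 11 (reset): HEAD=main@B [main=B topic=B work=A]
After op 12 (reset): HEAD=main@C [main=C topic=B work=A]

Answer: A B C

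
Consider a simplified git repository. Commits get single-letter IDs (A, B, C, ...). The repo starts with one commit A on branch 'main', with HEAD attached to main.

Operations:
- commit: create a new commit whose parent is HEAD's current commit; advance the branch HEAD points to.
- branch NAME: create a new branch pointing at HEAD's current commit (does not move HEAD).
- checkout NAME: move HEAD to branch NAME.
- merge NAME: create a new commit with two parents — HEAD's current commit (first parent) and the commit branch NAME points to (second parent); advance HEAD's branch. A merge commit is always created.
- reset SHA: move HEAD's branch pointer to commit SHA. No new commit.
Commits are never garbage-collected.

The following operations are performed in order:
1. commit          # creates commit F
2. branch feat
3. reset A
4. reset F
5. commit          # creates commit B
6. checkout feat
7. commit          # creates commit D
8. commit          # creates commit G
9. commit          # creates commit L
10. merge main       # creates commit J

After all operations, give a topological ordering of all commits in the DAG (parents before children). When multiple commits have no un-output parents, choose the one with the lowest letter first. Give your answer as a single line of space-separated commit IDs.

After op 1 (commit): HEAD=main@F [main=F]
After op 2 (branch): HEAD=main@F [feat=F main=F]
After op 3 (reset): HEAD=main@A [feat=F main=A]
After op 4 (reset): HEAD=main@F [feat=F main=F]
After op 5 (commit): HEAD=main@B [feat=F main=B]
After op 6 (checkout): HEAD=feat@F [feat=F main=B]
After op 7 (commit): HEAD=feat@D [feat=D main=B]
After op 8 (commit): HEAD=feat@G [feat=G main=B]
After op 9 (commit): HEAD=feat@L [feat=L main=B]
After op 10 (merge): HEAD=feat@J [feat=J main=B]
commit A: parents=[]
commit B: parents=['F']
commit D: parents=['F']
commit F: parents=['A']
commit G: parents=['D']
commit J: parents=['L', 'B']
commit L: parents=['G']

Answer: A F B D G L J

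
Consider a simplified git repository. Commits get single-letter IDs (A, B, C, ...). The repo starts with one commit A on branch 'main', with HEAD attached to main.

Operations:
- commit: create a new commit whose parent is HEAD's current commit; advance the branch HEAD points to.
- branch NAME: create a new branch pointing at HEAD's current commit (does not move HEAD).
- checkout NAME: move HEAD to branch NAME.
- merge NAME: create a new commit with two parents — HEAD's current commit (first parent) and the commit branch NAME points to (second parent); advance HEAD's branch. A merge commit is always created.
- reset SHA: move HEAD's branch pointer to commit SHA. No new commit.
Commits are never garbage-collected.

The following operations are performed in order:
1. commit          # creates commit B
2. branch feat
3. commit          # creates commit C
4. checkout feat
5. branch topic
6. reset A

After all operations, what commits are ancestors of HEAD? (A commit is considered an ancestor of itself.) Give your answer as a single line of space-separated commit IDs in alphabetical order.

After op 1 (commit): HEAD=main@B [main=B]
After op 2 (branch): HEAD=main@B [feat=B main=B]
After op 3 (commit): HEAD=main@C [feat=B main=C]
After op 4 (checkout): HEAD=feat@B [feat=B main=C]
After op 5 (branch): HEAD=feat@B [feat=B main=C topic=B]
After op 6 (reset): HEAD=feat@A [feat=A main=C topic=B]

Answer: A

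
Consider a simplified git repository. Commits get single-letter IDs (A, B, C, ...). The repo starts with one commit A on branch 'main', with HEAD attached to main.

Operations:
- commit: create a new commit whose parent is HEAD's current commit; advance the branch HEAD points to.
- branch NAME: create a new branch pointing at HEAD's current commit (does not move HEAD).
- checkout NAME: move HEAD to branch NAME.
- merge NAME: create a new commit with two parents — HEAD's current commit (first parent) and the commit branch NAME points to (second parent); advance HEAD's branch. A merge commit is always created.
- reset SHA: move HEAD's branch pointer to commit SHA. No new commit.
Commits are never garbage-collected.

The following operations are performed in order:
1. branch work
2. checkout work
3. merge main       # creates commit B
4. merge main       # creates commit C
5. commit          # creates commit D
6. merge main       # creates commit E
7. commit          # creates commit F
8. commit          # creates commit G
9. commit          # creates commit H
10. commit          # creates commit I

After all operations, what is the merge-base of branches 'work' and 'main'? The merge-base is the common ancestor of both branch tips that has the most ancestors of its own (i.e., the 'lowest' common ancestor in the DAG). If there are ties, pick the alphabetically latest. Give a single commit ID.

Answer: A

Derivation:
After op 1 (branch): HEAD=main@A [main=A work=A]
After op 2 (checkout): HEAD=work@A [main=A work=A]
After op 3 (merge): HEAD=work@B [main=A work=B]
After op 4 (merge): HEAD=work@C [main=A work=C]
After op 5 (commit): HEAD=work@D [main=A work=D]
After op 6 (merge): HEAD=work@E [main=A work=E]
After op 7 (commit): HEAD=work@F [main=A work=F]
After op 8 (commit): HEAD=work@G [main=A work=G]
After op 9 (commit): HEAD=work@H [main=A work=H]
After op 10 (commit): HEAD=work@I [main=A work=I]
ancestors(work=I): ['A', 'B', 'C', 'D', 'E', 'F', 'G', 'H', 'I']
ancestors(main=A): ['A']
common: ['A']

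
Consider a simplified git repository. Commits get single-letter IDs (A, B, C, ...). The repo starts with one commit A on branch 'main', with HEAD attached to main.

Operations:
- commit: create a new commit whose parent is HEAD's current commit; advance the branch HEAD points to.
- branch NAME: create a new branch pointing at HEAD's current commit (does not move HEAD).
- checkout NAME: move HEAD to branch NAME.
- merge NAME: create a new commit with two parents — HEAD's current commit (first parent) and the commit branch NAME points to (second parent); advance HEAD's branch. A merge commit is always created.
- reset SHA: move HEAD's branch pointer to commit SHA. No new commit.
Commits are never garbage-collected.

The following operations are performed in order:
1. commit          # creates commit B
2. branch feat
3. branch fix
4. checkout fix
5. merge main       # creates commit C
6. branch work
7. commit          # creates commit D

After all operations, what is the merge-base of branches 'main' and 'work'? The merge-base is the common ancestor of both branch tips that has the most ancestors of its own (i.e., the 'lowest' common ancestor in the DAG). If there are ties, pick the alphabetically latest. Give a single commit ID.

Answer: B

Derivation:
After op 1 (commit): HEAD=main@B [main=B]
After op 2 (branch): HEAD=main@B [feat=B main=B]
After op 3 (branch): HEAD=main@B [feat=B fix=B main=B]
After op 4 (checkout): HEAD=fix@B [feat=B fix=B main=B]
After op 5 (merge): HEAD=fix@C [feat=B fix=C main=B]
After op 6 (branch): HEAD=fix@C [feat=B fix=C main=B work=C]
After op 7 (commit): HEAD=fix@D [feat=B fix=D main=B work=C]
ancestors(main=B): ['A', 'B']
ancestors(work=C): ['A', 'B', 'C']
common: ['A', 'B']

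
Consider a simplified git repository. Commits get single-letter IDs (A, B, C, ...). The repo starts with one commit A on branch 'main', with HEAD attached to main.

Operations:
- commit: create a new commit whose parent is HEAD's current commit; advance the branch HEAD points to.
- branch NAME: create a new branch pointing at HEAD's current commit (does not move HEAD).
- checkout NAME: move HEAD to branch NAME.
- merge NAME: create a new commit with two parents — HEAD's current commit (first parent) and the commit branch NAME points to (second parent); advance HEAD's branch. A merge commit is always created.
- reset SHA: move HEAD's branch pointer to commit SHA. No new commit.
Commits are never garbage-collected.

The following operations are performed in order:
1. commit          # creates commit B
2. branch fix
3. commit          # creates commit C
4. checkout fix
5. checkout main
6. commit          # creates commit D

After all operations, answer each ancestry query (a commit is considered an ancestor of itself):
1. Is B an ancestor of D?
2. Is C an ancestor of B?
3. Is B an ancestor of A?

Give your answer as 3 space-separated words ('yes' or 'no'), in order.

After op 1 (commit): HEAD=main@B [main=B]
After op 2 (branch): HEAD=main@B [fix=B main=B]
After op 3 (commit): HEAD=main@C [fix=B main=C]
After op 4 (checkout): HEAD=fix@B [fix=B main=C]
After op 5 (checkout): HEAD=main@C [fix=B main=C]
After op 6 (commit): HEAD=main@D [fix=B main=D]
ancestors(D) = {A,B,C,D}; B in? yes
ancestors(B) = {A,B}; C in? no
ancestors(A) = {A}; B in? no

Answer: yes no no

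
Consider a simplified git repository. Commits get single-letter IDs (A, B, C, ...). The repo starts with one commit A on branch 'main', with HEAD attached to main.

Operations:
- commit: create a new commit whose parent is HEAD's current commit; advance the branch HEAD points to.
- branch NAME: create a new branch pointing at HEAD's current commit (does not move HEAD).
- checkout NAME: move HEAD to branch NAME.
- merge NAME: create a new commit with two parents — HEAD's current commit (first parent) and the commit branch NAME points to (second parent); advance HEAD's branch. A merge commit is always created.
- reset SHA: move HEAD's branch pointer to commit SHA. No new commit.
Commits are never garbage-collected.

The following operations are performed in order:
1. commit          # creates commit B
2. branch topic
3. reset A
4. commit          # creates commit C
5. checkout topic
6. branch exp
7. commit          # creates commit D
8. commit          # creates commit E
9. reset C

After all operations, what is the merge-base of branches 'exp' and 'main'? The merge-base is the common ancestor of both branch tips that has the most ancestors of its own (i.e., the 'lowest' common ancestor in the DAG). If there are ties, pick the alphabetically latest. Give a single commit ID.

After op 1 (commit): HEAD=main@B [main=B]
After op 2 (branch): HEAD=main@B [main=B topic=B]
After op 3 (reset): HEAD=main@A [main=A topic=B]
After op 4 (commit): HEAD=main@C [main=C topic=B]
After op 5 (checkout): HEAD=topic@B [main=C topic=B]
After op 6 (branch): HEAD=topic@B [exp=B main=C topic=B]
After op 7 (commit): HEAD=topic@D [exp=B main=C topic=D]
After op 8 (commit): HEAD=topic@E [exp=B main=C topic=E]
After op 9 (reset): HEAD=topic@C [exp=B main=C topic=C]
ancestors(exp=B): ['A', 'B']
ancestors(main=C): ['A', 'C']
common: ['A']

Answer: A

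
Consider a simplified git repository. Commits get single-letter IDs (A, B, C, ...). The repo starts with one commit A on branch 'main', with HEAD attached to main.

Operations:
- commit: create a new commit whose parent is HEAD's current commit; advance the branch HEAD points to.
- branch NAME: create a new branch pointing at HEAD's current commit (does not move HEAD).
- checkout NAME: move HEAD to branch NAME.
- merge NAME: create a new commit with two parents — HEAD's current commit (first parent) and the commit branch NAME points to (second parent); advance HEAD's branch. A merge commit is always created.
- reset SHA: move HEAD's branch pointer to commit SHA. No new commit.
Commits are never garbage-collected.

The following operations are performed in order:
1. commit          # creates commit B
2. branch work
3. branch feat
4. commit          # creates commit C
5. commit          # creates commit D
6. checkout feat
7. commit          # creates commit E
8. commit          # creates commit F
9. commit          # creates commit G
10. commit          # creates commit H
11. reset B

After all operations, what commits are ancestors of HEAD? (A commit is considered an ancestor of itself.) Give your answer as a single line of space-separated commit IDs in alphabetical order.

Answer: A B

Derivation:
After op 1 (commit): HEAD=main@B [main=B]
After op 2 (branch): HEAD=main@B [main=B work=B]
After op 3 (branch): HEAD=main@B [feat=B main=B work=B]
After op 4 (commit): HEAD=main@C [feat=B main=C work=B]
After op 5 (commit): HEAD=main@D [feat=B main=D work=B]
After op 6 (checkout): HEAD=feat@B [feat=B main=D work=B]
After op 7 (commit): HEAD=feat@E [feat=E main=D work=B]
After op 8 (commit): HEAD=feat@F [feat=F main=D work=B]
After op 9 (commit): HEAD=feat@G [feat=G main=D work=B]
After op 10 (commit): HEAD=feat@H [feat=H main=D work=B]
After op 11 (reset): HEAD=feat@B [feat=B main=D work=B]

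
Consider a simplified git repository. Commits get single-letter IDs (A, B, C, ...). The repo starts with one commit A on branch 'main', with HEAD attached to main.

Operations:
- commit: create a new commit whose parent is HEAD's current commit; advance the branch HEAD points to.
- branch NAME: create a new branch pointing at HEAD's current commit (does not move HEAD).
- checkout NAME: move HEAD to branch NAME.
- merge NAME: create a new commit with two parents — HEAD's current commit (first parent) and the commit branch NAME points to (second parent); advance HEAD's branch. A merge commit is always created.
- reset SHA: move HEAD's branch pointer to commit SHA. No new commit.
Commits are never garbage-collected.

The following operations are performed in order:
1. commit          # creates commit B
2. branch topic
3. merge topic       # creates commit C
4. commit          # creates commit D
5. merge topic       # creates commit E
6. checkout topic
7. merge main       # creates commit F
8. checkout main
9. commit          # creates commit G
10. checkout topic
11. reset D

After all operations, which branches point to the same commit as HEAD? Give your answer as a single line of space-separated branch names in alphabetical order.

After op 1 (commit): HEAD=main@B [main=B]
After op 2 (branch): HEAD=main@B [main=B topic=B]
After op 3 (merge): HEAD=main@C [main=C topic=B]
After op 4 (commit): HEAD=main@D [main=D topic=B]
After op 5 (merge): HEAD=main@E [main=E topic=B]
After op 6 (checkout): HEAD=topic@B [main=E topic=B]
After op 7 (merge): HEAD=topic@F [main=E topic=F]
After op 8 (checkout): HEAD=main@E [main=E topic=F]
After op 9 (commit): HEAD=main@G [main=G topic=F]
After op 10 (checkout): HEAD=topic@F [main=G topic=F]
After op 11 (reset): HEAD=topic@D [main=G topic=D]

Answer: topic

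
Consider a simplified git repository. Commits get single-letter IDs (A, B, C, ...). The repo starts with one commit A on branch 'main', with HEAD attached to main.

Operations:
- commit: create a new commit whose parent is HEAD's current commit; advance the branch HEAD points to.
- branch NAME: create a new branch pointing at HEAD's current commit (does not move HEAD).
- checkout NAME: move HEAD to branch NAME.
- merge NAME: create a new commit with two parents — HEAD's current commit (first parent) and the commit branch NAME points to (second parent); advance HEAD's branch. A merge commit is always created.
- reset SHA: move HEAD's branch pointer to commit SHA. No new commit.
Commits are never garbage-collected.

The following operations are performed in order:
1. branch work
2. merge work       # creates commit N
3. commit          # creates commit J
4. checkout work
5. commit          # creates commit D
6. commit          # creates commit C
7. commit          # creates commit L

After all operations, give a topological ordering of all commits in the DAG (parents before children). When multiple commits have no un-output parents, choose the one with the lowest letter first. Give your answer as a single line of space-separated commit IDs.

Answer: A D C L N J

Derivation:
After op 1 (branch): HEAD=main@A [main=A work=A]
After op 2 (merge): HEAD=main@N [main=N work=A]
After op 3 (commit): HEAD=main@J [main=J work=A]
After op 4 (checkout): HEAD=work@A [main=J work=A]
After op 5 (commit): HEAD=work@D [main=J work=D]
After op 6 (commit): HEAD=work@C [main=J work=C]
After op 7 (commit): HEAD=work@L [main=J work=L]
commit A: parents=[]
commit C: parents=['D']
commit D: parents=['A']
commit J: parents=['N']
commit L: parents=['C']
commit N: parents=['A', 'A']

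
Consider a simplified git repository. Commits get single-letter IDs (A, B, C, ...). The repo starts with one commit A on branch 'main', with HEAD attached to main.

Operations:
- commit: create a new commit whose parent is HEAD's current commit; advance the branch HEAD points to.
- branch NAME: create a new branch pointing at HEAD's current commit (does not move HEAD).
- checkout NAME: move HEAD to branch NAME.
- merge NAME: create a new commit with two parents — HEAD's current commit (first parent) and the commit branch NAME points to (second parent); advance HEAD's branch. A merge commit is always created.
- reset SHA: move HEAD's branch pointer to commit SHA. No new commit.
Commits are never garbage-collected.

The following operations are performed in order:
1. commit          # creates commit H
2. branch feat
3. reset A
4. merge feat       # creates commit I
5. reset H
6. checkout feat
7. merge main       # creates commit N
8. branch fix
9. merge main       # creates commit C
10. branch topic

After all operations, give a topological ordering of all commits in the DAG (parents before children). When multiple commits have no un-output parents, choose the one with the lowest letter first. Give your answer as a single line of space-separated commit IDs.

Answer: A H I N C

Derivation:
After op 1 (commit): HEAD=main@H [main=H]
After op 2 (branch): HEAD=main@H [feat=H main=H]
After op 3 (reset): HEAD=main@A [feat=H main=A]
After op 4 (merge): HEAD=main@I [feat=H main=I]
After op 5 (reset): HEAD=main@H [feat=H main=H]
After op 6 (checkout): HEAD=feat@H [feat=H main=H]
After op 7 (merge): HEAD=feat@N [feat=N main=H]
After op 8 (branch): HEAD=feat@N [feat=N fix=N main=H]
After op 9 (merge): HEAD=feat@C [feat=C fix=N main=H]
After op 10 (branch): HEAD=feat@C [feat=C fix=N main=H topic=C]
commit A: parents=[]
commit C: parents=['N', 'H']
commit H: parents=['A']
commit I: parents=['A', 'H']
commit N: parents=['H', 'H']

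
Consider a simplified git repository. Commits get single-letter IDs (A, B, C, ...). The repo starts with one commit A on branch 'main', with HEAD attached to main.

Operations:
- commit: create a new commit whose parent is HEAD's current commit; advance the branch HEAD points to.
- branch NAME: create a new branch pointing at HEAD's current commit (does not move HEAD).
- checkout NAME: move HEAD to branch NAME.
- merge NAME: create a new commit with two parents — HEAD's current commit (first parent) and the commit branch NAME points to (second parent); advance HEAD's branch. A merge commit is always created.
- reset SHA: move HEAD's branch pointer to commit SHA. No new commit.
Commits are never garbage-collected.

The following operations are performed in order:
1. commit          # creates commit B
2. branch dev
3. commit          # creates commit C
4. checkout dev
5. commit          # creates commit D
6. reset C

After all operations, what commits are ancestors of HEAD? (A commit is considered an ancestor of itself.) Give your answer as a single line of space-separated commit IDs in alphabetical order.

Answer: A B C

Derivation:
After op 1 (commit): HEAD=main@B [main=B]
After op 2 (branch): HEAD=main@B [dev=B main=B]
After op 3 (commit): HEAD=main@C [dev=B main=C]
After op 4 (checkout): HEAD=dev@B [dev=B main=C]
After op 5 (commit): HEAD=dev@D [dev=D main=C]
After op 6 (reset): HEAD=dev@C [dev=C main=C]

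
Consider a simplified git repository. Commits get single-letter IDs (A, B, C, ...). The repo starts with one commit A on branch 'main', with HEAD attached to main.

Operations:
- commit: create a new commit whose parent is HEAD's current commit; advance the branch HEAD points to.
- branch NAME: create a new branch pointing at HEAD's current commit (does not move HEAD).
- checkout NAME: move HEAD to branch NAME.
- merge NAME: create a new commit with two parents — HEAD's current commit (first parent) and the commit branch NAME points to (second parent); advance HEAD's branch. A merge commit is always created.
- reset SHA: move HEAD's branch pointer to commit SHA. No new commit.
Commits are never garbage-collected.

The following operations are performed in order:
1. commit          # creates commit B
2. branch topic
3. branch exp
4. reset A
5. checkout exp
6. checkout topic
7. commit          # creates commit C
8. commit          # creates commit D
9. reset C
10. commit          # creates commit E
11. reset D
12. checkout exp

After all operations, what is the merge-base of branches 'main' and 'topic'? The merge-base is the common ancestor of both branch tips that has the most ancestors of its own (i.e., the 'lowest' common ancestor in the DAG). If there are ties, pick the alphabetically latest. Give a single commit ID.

After op 1 (commit): HEAD=main@B [main=B]
After op 2 (branch): HEAD=main@B [main=B topic=B]
After op 3 (branch): HEAD=main@B [exp=B main=B topic=B]
After op 4 (reset): HEAD=main@A [exp=B main=A topic=B]
After op 5 (checkout): HEAD=exp@B [exp=B main=A topic=B]
After op 6 (checkout): HEAD=topic@B [exp=B main=A topic=B]
After op 7 (commit): HEAD=topic@C [exp=B main=A topic=C]
After op 8 (commit): HEAD=topic@D [exp=B main=A topic=D]
After op 9 (reset): HEAD=topic@C [exp=B main=A topic=C]
After op 10 (commit): HEAD=topic@E [exp=B main=A topic=E]
After op 11 (reset): HEAD=topic@D [exp=B main=A topic=D]
After op 12 (checkout): HEAD=exp@B [exp=B main=A topic=D]
ancestors(main=A): ['A']
ancestors(topic=D): ['A', 'B', 'C', 'D']
common: ['A']

Answer: A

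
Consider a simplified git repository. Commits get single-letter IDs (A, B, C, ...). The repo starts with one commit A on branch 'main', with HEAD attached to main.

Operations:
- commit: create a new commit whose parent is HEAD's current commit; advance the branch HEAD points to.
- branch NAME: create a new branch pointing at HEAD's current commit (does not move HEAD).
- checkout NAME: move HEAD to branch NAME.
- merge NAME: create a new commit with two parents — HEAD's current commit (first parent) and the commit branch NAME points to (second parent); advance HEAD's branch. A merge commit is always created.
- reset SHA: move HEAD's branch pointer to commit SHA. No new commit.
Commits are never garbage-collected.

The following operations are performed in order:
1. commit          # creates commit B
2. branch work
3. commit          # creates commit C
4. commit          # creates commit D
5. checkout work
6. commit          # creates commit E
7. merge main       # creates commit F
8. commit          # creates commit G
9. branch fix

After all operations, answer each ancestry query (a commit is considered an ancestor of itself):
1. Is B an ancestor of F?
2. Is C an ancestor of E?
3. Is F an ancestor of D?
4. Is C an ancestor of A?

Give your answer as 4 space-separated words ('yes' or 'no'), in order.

After op 1 (commit): HEAD=main@B [main=B]
After op 2 (branch): HEAD=main@B [main=B work=B]
After op 3 (commit): HEAD=main@C [main=C work=B]
After op 4 (commit): HEAD=main@D [main=D work=B]
After op 5 (checkout): HEAD=work@B [main=D work=B]
After op 6 (commit): HEAD=work@E [main=D work=E]
After op 7 (merge): HEAD=work@F [main=D work=F]
After op 8 (commit): HEAD=work@G [main=D work=G]
After op 9 (branch): HEAD=work@G [fix=G main=D work=G]
ancestors(F) = {A,B,C,D,E,F}; B in? yes
ancestors(E) = {A,B,E}; C in? no
ancestors(D) = {A,B,C,D}; F in? no
ancestors(A) = {A}; C in? no

Answer: yes no no no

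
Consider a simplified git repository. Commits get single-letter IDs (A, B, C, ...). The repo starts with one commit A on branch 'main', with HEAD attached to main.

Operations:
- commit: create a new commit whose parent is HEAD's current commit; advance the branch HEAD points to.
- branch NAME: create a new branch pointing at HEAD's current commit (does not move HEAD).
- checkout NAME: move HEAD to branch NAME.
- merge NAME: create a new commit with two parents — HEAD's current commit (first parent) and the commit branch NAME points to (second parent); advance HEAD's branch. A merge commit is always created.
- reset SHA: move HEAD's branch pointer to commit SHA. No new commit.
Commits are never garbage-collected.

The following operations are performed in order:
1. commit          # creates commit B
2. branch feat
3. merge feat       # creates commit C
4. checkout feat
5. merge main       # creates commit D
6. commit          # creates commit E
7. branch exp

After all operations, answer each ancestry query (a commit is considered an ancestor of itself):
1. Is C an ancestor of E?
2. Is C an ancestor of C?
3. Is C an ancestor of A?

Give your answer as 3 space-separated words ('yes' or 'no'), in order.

Answer: yes yes no

Derivation:
After op 1 (commit): HEAD=main@B [main=B]
After op 2 (branch): HEAD=main@B [feat=B main=B]
After op 3 (merge): HEAD=main@C [feat=B main=C]
After op 4 (checkout): HEAD=feat@B [feat=B main=C]
After op 5 (merge): HEAD=feat@D [feat=D main=C]
After op 6 (commit): HEAD=feat@E [feat=E main=C]
After op 7 (branch): HEAD=feat@E [exp=E feat=E main=C]
ancestors(E) = {A,B,C,D,E}; C in? yes
ancestors(C) = {A,B,C}; C in? yes
ancestors(A) = {A}; C in? no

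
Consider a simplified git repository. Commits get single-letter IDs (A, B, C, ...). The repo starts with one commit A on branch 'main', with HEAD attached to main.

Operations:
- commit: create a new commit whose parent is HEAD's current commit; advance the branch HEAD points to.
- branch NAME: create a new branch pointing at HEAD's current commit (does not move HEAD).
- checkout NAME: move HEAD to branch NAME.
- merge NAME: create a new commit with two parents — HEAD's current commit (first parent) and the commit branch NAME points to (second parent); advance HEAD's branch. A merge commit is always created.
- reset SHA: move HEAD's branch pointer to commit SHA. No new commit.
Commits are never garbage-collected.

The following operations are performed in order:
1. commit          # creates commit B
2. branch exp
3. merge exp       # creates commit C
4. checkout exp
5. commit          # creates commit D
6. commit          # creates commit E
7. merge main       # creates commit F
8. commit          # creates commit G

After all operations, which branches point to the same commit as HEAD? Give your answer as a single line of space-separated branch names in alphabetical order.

After op 1 (commit): HEAD=main@B [main=B]
After op 2 (branch): HEAD=main@B [exp=B main=B]
After op 3 (merge): HEAD=main@C [exp=B main=C]
After op 4 (checkout): HEAD=exp@B [exp=B main=C]
After op 5 (commit): HEAD=exp@D [exp=D main=C]
After op 6 (commit): HEAD=exp@E [exp=E main=C]
After op 7 (merge): HEAD=exp@F [exp=F main=C]
After op 8 (commit): HEAD=exp@G [exp=G main=C]

Answer: exp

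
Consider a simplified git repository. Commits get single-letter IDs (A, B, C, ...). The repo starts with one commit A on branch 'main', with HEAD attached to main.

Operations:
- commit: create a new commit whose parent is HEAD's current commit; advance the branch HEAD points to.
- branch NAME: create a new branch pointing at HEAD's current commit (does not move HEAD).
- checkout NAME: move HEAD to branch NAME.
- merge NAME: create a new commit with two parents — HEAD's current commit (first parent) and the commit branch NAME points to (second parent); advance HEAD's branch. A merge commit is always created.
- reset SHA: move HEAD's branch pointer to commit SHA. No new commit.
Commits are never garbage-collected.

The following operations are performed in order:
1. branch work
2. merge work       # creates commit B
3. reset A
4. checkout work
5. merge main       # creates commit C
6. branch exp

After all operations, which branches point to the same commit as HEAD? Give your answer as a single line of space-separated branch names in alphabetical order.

After op 1 (branch): HEAD=main@A [main=A work=A]
After op 2 (merge): HEAD=main@B [main=B work=A]
After op 3 (reset): HEAD=main@A [main=A work=A]
After op 4 (checkout): HEAD=work@A [main=A work=A]
After op 5 (merge): HEAD=work@C [main=A work=C]
After op 6 (branch): HEAD=work@C [exp=C main=A work=C]

Answer: exp work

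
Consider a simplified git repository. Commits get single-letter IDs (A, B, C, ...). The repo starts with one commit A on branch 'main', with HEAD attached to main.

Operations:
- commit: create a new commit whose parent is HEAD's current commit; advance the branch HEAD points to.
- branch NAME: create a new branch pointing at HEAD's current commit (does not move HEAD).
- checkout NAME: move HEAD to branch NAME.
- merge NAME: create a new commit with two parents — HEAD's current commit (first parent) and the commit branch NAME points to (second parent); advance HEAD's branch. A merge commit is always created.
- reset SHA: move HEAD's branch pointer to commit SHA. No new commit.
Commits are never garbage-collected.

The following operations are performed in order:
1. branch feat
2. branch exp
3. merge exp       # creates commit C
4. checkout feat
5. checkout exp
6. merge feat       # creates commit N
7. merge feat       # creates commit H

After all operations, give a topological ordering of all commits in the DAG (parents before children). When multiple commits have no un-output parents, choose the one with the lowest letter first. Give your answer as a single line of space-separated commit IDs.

Answer: A C N H

Derivation:
After op 1 (branch): HEAD=main@A [feat=A main=A]
After op 2 (branch): HEAD=main@A [exp=A feat=A main=A]
After op 3 (merge): HEAD=main@C [exp=A feat=A main=C]
After op 4 (checkout): HEAD=feat@A [exp=A feat=A main=C]
After op 5 (checkout): HEAD=exp@A [exp=A feat=A main=C]
After op 6 (merge): HEAD=exp@N [exp=N feat=A main=C]
After op 7 (merge): HEAD=exp@H [exp=H feat=A main=C]
commit A: parents=[]
commit C: parents=['A', 'A']
commit H: parents=['N', 'A']
commit N: parents=['A', 'A']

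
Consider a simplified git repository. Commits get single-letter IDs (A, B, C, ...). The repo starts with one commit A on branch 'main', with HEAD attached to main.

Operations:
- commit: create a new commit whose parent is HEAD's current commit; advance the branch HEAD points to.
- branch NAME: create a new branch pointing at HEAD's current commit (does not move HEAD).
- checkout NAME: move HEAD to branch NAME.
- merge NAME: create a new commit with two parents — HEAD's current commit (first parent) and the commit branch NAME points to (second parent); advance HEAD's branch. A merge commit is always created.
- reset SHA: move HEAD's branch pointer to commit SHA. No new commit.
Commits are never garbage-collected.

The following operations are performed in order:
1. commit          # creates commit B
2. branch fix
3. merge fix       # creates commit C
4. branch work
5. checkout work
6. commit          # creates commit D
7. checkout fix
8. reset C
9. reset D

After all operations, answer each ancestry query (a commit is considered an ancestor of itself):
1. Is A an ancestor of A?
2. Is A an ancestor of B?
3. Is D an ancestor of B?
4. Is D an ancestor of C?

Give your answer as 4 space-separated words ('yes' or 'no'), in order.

Answer: yes yes no no

Derivation:
After op 1 (commit): HEAD=main@B [main=B]
After op 2 (branch): HEAD=main@B [fix=B main=B]
After op 3 (merge): HEAD=main@C [fix=B main=C]
After op 4 (branch): HEAD=main@C [fix=B main=C work=C]
After op 5 (checkout): HEAD=work@C [fix=B main=C work=C]
After op 6 (commit): HEAD=work@D [fix=B main=C work=D]
After op 7 (checkout): HEAD=fix@B [fix=B main=C work=D]
After op 8 (reset): HEAD=fix@C [fix=C main=C work=D]
After op 9 (reset): HEAD=fix@D [fix=D main=C work=D]
ancestors(A) = {A}; A in? yes
ancestors(B) = {A,B}; A in? yes
ancestors(B) = {A,B}; D in? no
ancestors(C) = {A,B,C}; D in? no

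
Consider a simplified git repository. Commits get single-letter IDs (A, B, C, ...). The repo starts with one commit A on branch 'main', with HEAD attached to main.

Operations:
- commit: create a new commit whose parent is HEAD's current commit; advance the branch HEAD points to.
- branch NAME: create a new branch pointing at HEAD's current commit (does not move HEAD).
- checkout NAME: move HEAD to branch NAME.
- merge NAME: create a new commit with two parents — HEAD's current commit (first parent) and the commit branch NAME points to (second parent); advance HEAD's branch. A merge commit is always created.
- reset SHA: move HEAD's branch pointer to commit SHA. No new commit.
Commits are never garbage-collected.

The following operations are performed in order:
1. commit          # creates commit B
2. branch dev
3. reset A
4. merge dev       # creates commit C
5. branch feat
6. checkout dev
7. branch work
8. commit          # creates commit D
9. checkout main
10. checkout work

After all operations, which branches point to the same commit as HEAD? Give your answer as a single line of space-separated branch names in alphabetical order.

Answer: work

Derivation:
After op 1 (commit): HEAD=main@B [main=B]
After op 2 (branch): HEAD=main@B [dev=B main=B]
After op 3 (reset): HEAD=main@A [dev=B main=A]
After op 4 (merge): HEAD=main@C [dev=B main=C]
After op 5 (branch): HEAD=main@C [dev=B feat=C main=C]
After op 6 (checkout): HEAD=dev@B [dev=B feat=C main=C]
After op 7 (branch): HEAD=dev@B [dev=B feat=C main=C work=B]
After op 8 (commit): HEAD=dev@D [dev=D feat=C main=C work=B]
After op 9 (checkout): HEAD=main@C [dev=D feat=C main=C work=B]
After op 10 (checkout): HEAD=work@B [dev=D feat=C main=C work=B]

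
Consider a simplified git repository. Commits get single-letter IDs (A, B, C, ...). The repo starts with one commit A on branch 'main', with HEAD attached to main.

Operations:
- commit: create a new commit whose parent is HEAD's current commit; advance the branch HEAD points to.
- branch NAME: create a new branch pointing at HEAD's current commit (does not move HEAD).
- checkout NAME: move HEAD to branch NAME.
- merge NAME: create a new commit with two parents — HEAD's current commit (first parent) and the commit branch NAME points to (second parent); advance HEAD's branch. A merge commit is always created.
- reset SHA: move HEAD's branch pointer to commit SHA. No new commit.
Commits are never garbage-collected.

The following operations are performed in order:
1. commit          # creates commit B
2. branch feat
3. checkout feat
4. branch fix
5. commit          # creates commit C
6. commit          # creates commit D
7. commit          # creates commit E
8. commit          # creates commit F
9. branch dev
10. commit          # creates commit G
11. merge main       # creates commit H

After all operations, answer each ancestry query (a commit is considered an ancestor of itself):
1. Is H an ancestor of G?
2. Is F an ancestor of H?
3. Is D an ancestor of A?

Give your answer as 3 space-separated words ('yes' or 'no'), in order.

Answer: no yes no

Derivation:
After op 1 (commit): HEAD=main@B [main=B]
After op 2 (branch): HEAD=main@B [feat=B main=B]
After op 3 (checkout): HEAD=feat@B [feat=B main=B]
After op 4 (branch): HEAD=feat@B [feat=B fix=B main=B]
After op 5 (commit): HEAD=feat@C [feat=C fix=B main=B]
After op 6 (commit): HEAD=feat@D [feat=D fix=B main=B]
After op 7 (commit): HEAD=feat@E [feat=E fix=B main=B]
After op 8 (commit): HEAD=feat@F [feat=F fix=B main=B]
After op 9 (branch): HEAD=feat@F [dev=F feat=F fix=B main=B]
After op 10 (commit): HEAD=feat@G [dev=F feat=G fix=B main=B]
After op 11 (merge): HEAD=feat@H [dev=F feat=H fix=B main=B]
ancestors(G) = {A,B,C,D,E,F,G}; H in? no
ancestors(H) = {A,B,C,D,E,F,G,H}; F in? yes
ancestors(A) = {A}; D in? no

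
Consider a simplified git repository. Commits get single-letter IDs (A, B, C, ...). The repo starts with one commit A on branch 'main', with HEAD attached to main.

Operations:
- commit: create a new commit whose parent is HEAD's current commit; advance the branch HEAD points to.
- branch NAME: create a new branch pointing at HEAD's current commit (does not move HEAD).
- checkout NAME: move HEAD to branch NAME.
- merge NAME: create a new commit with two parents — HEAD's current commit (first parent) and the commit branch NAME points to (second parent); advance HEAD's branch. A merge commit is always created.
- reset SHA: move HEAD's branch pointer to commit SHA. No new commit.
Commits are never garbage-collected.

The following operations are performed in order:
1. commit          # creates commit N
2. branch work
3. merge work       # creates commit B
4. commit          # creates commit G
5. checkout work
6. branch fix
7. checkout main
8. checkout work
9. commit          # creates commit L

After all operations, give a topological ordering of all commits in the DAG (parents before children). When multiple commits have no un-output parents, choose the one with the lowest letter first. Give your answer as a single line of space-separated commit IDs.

Answer: A N B G L

Derivation:
After op 1 (commit): HEAD=main@N [main=N]
After op 2 (branch): HEAD=main@N [main=N work=N]
After op 3 (merge): HEAD=main@B [main=B work=N]
After op 4 (commit): HEAD=main@G [main=G work=N]
After op 5 (checkout): HEAD=work@N [main=G work=N]
After op 6 (branch): HEAD=work@N [fix=N main=G work=N]
After op 7 (checkout): HEAD=main@G [fix=N main=G work=N]
After op 8 (checkout): HEAD=work@N [fix=N main=G work=N]
After op 9 (commit): HEAD=work@L [fix=N main=G work=L]
commit A: parents=[]
commit B: parents=['N', 'N']
commit G: parents=['B']
commit L: parents=['N']
commit N: parents=['A']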